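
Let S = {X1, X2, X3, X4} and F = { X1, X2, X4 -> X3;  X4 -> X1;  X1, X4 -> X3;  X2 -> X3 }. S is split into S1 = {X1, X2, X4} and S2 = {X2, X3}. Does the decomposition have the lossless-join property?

Common attributes: S1 ∩ S2 = {X2}.
Closure of {X2}: X2 → X3 applies, adding X3. So (X2)⁺ = {X2, X3}.
This closure contains every attribute of S2, so S1 ∩ S2 → S2. The join is lossless.

Yes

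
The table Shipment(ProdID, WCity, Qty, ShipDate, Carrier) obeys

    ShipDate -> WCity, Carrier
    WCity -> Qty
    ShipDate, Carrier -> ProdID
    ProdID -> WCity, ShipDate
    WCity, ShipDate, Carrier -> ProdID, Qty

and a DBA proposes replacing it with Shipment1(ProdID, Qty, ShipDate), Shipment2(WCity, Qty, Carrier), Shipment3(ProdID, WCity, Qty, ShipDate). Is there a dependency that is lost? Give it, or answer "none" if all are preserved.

ShipDate -> WCity, Carrier

Check ShipDate → WCity, Carrier: no single fragment contains all of {WCity, ShipDate, Carrier}, and the restricted closure of {ShipDate} across the fragments never reaches {WCity, Carrier}.
WCity → Qty is preserved.
ShipDate, Carrier → ProdID is preserved.
ProdID → WCity, ShipDate is preserved.
WCity, ShipDate, Carrier → ProdID, Qty is preserved.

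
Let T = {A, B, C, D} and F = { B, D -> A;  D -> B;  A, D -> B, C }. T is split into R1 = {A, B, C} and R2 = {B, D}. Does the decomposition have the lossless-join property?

Common attributes: R1 ∩ R2 = {B}.
No dependency enlarges {B}, so (B)⁺ = {B}.
The closure contains neither all of R1 = {A, B, C} nor all of R2 = {B, D}, so the common attributes are not a superkey of either fragment. The join is lossy.

No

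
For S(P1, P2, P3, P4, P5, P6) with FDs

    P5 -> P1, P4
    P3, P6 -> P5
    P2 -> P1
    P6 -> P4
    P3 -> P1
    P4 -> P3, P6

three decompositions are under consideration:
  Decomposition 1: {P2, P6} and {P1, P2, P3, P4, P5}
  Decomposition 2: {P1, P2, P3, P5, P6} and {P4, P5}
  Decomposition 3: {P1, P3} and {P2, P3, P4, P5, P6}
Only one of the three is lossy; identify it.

Decomposition 1: common = {P2}, closure = {P1, P2} → lossy.
Decomposition 2: common = {P5}, closure = {P1, P3, P4, P5, P6} → lossless.
Decomposition 3: common = {P3}, closure = {P1, P3} → lossless.

Decomposition 1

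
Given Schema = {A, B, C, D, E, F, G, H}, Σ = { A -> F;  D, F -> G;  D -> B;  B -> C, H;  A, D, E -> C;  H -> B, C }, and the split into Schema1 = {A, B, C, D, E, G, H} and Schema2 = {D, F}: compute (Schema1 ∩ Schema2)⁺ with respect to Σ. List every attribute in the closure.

Schema1 ∩ Schema2 = {D}.
D → B applies, adding B
B → C, H applies, adding C, H
Closure: {B, C, D, H}.

B, C, D, H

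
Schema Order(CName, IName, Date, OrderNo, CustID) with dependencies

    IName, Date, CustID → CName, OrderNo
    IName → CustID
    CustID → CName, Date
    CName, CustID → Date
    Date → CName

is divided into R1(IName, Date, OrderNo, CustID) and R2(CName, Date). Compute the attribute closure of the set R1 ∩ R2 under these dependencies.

R1 ∩ R2 = {Date}.
Date → CName applies, adding CName
Closure: {CName, Date}.

CName, Date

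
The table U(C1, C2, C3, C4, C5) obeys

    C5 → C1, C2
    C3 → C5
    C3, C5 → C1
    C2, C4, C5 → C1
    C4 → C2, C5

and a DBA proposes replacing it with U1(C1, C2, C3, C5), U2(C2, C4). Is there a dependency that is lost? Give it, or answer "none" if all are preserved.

Check C4 → C2, C5: no single fragment contains all of {C2, C4, C5}, and the restricted closure of {C4} across the fragments never reaches {C2, C5}.
C5 → C1, C2 is preserved.
C3 → C5 is preserved.
C3, C5 → C1 is preserved.
C2, C4, C5 → C1 is preserved.

C4 → C2, C5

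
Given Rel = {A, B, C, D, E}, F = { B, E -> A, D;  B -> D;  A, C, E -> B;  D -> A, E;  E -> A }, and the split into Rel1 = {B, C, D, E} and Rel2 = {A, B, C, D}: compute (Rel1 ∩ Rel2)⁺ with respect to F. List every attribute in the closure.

A, B, C, D, E

Rel1 ∩ Rel2 = {B, C, D}.
D → A, E applies, adding A, E
Closure: {A, B, C, D, E}.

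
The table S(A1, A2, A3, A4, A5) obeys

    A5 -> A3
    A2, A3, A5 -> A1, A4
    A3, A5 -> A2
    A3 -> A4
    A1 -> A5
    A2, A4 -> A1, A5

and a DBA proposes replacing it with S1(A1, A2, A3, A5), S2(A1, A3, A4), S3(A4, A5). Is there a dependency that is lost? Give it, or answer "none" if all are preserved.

A2, A4 -> A1, A5

Check A2, A4 → A1, A5: no single fragment contains all of {A1, A2, A4, A5}, and the restricted closure of {A2, A4} across the fragments never reaches {A1, A5}.
A5 → A3 is preserved.
A2, A3, A5 → A1, A4 is preserved.
A3, A5 → A2 is preserved.
A3 → A4 is preserved.
A1 → A5 is preserved.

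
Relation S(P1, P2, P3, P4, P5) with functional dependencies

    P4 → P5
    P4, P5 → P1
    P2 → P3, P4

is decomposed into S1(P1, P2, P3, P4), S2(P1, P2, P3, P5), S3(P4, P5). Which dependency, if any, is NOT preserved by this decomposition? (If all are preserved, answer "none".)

P4 → P5 lies within S3.
P4, P5 → P1: restricted closure across fragments reaches P1.
P2 → P3, P4 lies within S1.
Every dependency is enforceable on the fragments, so the decomposition is dependency-preserving.

none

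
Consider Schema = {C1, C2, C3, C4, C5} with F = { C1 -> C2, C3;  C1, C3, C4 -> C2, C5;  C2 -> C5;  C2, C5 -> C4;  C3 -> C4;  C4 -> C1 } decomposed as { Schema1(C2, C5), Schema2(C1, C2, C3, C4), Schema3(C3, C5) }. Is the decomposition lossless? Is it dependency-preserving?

lossless and dependency-preserving

Lossless test (chase): Rows 1 and 2 agree on C2; apply C2→C5 and equate their C5 entries. Rows 1 and 2 agree on C2, C5; apply C2, C5→C4 and equate their C4 entries. Rows 2 and 3 agree on C3; apply C3→C4 and equate their C4 entries. Rows 1 and 2 agree on C4; apply C4→C1 and equate their C1 entries. Rows 1 and 3 agree on C4; apply C4→C1 and equate their C1 entries. Rows 1 and 2 agree on C1; apply C1→C2, C3 and equate their C2, C3 entries. Rows 1 and 3 agree on C1; apply C1→C2, C3 and equate their C2, C3 entries. Row 1 is now all distinguished symbols — the join is lossless.
Dependency preservation: C1, C3, C4 → C2, C5; C2, C5 → C4 are not contained in any single fragment, but the restricted closure of each left-hand side across the fragments still reaches the right-hand side; the remaining FDs each lie inside some fragment. All dependencies are preserved.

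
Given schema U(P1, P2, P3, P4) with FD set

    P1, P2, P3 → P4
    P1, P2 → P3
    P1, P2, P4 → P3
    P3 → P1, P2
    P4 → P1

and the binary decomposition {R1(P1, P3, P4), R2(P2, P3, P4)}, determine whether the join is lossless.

Common attributes: R1 ∩ R2 = {P3, P4}.
Closure of {P3, P4}: P3 → P1, P2 applies, adding P1, P2. So (P3, P4)⁺ = {P1, P2, P3, P4}.
This closure contains every attribute of R1, so R1 ∩ R2 → R1. The join is lossless.

Yes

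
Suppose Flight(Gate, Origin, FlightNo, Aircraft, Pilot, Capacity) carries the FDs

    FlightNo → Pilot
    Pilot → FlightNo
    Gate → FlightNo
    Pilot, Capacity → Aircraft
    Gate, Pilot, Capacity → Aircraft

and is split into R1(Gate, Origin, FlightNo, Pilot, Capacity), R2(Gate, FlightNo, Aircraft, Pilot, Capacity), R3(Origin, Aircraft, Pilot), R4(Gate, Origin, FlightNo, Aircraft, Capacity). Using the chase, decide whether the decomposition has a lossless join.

Yes

Chase test. Columns are Gate, Origin, FlightNo, Aircraft, Pilot, Capacity; row i has aⱼ where attribute j ∈ Ri, else bᵢⱼ.
Initial tableau (one row per fragment):
  row 1: a1 a2 a3 b14 a5 a6
  row 2: a1 b22 a3 a4 a5 a6
  row 3: b31 a2 b33 a4 a5 b36
  row 4: a1 a2 a3 a4 b45 a6
Rows 1 and 4 agree on FlightNo; apply FlightNo→Pilot and equate their Pilot entries.
Rows 1 and 3 agree on Pilot; apply Pilot→FlightNo and equate their FlightNo entries.
Rows 1 and 2 agree on Pilot, Capacity; apply Pilot, Capacity→Aircraft and equate their Aircraft entries.
Row 1 is now all distinguished symbols — the join is lossless.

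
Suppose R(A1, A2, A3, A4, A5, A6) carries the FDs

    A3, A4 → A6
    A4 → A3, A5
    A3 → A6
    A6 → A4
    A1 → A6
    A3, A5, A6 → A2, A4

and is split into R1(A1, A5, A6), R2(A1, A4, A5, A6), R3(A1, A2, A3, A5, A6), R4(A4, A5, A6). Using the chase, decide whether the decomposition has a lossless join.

Yes

Chase test. Columns are A1, A2, A3, A4, A5, A6; row i has aⱼ where attribute j ∈ Ri, else bᵢⱼ.
Initial tableau (one row per fragment):
  row 1: a1 b12 b13 b14 a5 a6
  row 2: a1 b22 b23 a4 a5 a6
  row 3: a1 a2 a3 b34 a5 a6
  row 4: b41 b42 b43 a4 a5 a6
Rows 2 and 4 agree on A4; apply A4→A3, A5 and equate their A3, A5 entries.
Rows 1 and 2 agree on A6; apply A6→A4 and equate their A4 entries.
Rows 1 and 3 agree on A6; apply A6→A4 and equate their A4 entries.
Rows 2 and 4 agree on A3, A5, A6; apply A3, A5, A6→A2, A4 and equate their A2, A4 entries.
Rows 1 and 2 agree on A4; apply A4→A3, A5 and equate their A3, A5 entries.
Rows 1 and 3 agree on A4; apply A4→A3, A5 and equate their A3, A5 entries.
Rows 1 and 2 agree on A3, A5, A6; apply A3, A5, A6→A2, A4 and equate their A2, A4 entries.
Rows 1 and 3 agree on A3, A5, A6; apply A3, A5, A6→A2, A4 and equate their A2, A4 entries.
Row 1 is now all distinguished symbols — the join is lossless.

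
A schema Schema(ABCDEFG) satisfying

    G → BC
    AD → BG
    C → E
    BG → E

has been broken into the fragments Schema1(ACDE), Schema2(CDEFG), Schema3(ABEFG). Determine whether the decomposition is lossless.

Chase test. Columns are ABCDEFG; row i has aⱼ where attribute j ∈ Schemai, else bᵢⱼ.
Initial tableau (one row per fragment):
  row 1: a1 b12 a3 a4 a5 b16 b17
  row 2: b21 b22 a3 a4 a5 a6 a7
  row 3: a1 a2 b33 b34 a5 a6 a7
Rows 2 and 3 agree on G; apply G→BC and equate their BC entries.
No row becomes fully distinguished — the join is lossy.

No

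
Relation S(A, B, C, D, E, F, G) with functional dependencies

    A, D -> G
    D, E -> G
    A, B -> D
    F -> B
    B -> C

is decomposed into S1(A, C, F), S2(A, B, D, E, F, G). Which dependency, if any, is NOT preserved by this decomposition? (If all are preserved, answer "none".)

B -> C

Check B → C: no single fragment contains all of {B, C}, and the restricted closure of {B} across the fragments never reaches {C}.
A, D → G is preserved.
D, E → G is preserved.
A, B → D is preserved.
F → B is preserved.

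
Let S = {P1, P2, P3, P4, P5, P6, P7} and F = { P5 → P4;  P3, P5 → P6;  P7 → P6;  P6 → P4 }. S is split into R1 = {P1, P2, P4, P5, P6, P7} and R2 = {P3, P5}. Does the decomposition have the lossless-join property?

Common attributes: R1 ∩ R2 = {P5}.
Closure of {P5}: P5 → P4 applies, adding P4. So (P5)⁺ = {P4, P5}.
The closure contains neither all of R1 = {P1, P2, P4, P5, P6, P7} nor all of R2 = {P3, P5}, so the common attributes are not a superkey of either fragment. The join is lossy.

No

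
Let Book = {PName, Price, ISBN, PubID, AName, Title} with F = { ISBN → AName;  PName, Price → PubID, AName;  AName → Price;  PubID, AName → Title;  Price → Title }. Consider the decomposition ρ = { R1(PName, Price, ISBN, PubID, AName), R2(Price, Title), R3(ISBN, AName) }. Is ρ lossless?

Chase test. Columns are PName, Price, ISBN, PubID, AName, Title; row i has aⱼ where attribute j ∈ Ri, else bᵢⱼ.
Initial tableau (one row per fragment):
  row 1: a1 a2 a3 a4 a5 b16
  row 2: b21 a2 b23 b24 b25 a6
  row 3: b31 b32 a3 b34 a5 b36
Rows 1 and 3 agree on AName; apply AName→Price and equate their Price entries.
Rows 1 and 2 agree on Price; apply Price→Title and equate their Title entries.
Rows 1 and 3 agree on Price; apply Price→Title and equate their Title entries.
Row 1 is now all distinguished symbols — the join is lossless.

Yes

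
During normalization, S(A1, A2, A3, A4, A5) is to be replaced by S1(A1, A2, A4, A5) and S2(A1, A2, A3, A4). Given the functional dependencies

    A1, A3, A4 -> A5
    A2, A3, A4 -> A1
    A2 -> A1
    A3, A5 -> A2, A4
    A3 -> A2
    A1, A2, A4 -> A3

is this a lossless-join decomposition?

Common attributes: S1 ∩ S2 = {A1, A2, A4}.
Closure of {A1, A2, A4}: A1, A2, A4 → A3 applies, adding A3; A1, A3, A4 → A5 applies, adding A5. So (A1, A2, A4)⁺ = {A1, A2, A3, A4, A5}.
This closure contains every attribute of S1, so S1 ∩ S2 → S1. The join is lossless.

Yes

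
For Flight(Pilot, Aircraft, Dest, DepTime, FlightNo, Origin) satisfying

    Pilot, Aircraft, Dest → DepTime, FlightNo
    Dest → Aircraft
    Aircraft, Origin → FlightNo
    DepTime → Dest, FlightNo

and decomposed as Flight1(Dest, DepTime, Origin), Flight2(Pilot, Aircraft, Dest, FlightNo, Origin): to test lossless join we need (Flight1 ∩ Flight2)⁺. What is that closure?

Aircraft, Dest, FlightNo, Origin

Flight1 ∩ Flight2 = {Dest, Origin}.
Dest → Aircraft applies, adding Aircraft
Aircraft, Origin → FlightNo applies, adding FlightNo
Closure: {Aircraft, Dest, FlightNo, Origin}.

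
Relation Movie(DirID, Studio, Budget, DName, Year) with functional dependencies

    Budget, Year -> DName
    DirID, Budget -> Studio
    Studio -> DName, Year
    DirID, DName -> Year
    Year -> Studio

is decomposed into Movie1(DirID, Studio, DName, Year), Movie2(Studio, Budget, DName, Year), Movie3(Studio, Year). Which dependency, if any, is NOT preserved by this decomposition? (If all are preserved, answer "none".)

Check DirID, Budget → Studio: no single fragment contains all of {DirID, Studio, Budget}, and the restricted closure of {DirID, Budget} across the fragments never reaches {Studio}.
Budget, Year → DName is preserved.
Studio → DName, Year is preserved.
DirID, DName → Year is preserved.
Year → Studio is preserved.

DirID, Budget -> Studio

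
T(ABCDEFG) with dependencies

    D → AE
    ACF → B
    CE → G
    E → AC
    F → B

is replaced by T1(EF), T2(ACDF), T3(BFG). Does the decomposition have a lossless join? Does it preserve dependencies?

Lossless test (chase): Rows 1 and 2 agree on F; apply F→B and equate their B entries. Rows 1 and 3 agree on F; apply F→B and equate their B entries. No row becomes fully distinguished — the join is lossy.
Dependency preservation: the restricted closure of {D} across the fragments never reaches {AE}, so D → AE cannot be enforced without a join — not preserved.

lossy and not dependency-preserving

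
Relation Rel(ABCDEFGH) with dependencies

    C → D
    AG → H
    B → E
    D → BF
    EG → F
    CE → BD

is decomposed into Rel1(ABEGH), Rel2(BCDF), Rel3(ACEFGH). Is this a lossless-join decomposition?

Chase test. Columns are ABCDEFGH; row i has aⱼ where attribute j ∈ Reli, else bᵢⱼ.
Initial tableau (one row per fragment):
  row 1: a1 a2 b13 b14 a5 b16 a7 a8
  row 2: b21 a2 a3 a4 b25 a6 b27 b28
  row 3: a1 b32 a3 b34 a5 a6 a7 a8
Rows 2 and 3 agree on C; apply C→D and equate their D entries.
Rows 1 and 2 agree on B; apply B→E and equate their E entries.
Rows 2 and 3 agree on D; apply D→BF and equate their BF entries.
Rows 1 and 3 agree on EG; apply EG→F and equate their F entries.
Row 3 is now all distinguished symbols — the join is lossless.

Yes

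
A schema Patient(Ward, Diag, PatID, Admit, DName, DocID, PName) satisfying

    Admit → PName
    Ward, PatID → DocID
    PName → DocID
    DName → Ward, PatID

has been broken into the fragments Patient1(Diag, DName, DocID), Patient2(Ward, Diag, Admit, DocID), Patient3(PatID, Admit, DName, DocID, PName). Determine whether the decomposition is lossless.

Chase test. Columns are Ward, Diag, PatID, Admit, DName, DocID, PName; row i has aⱼ where attribute j ∈ Patienti, else bᵢⱼ.
Initial tableau (one row per fragment):
  row 1: b11 a2 b13 b14 a5 a6 b17
  row 2: a1 a2 b23 a4 b25 a6 b27
  row 3: b31 b32 a3 a4 a5 a6 a7
Rows 2 and 3 agree on Admit; apply Admit→PName and equate their PName entries.
Rows 1 and 3 agree on DName; apply DName→Ward, PatID and equate their Ward, PatID entries.
No row becomes fully distinguished — the join is lossy.

No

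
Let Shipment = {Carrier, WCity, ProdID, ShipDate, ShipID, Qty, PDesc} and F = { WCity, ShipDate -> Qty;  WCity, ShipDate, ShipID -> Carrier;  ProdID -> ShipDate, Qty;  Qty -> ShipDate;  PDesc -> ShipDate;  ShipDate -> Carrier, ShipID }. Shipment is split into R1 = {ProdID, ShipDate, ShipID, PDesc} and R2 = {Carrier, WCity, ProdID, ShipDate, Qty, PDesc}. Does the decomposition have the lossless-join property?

Common attributes: R1 ∩ R2 = {ProdID, ShipDate, PDesc}.
Closure of {ProdID, ShipDate, PDesc}: ProdID → ShipDate, Qty applies, adding Qty; ShipDate → Carrier, ShipID applies, adding Carrier, ShipID. So (ProdID, ShipDate, PDesc)⁺ = {Carrier, ProdID, ShipDate, ShipID, Qty, PDesc}.
This closure contains every attribute of R1, so R1 ∩ R2 → R1. The join is lossless.

Yes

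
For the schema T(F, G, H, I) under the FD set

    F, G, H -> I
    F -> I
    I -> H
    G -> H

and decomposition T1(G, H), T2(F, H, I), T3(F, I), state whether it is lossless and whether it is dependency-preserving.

Lossless test (chase): Rows 2 and 3 agree on I; apply I→H and equate their H entries. No row becomes fully distinguished — the join is lossy.
Dependency preservation: F, G, H → I is not contained in any single fragment, but the restricted closure of its left-hand side across the fragments still reaches the right-hand side; the remaining FDs each lie inside some fragment. All dependencies are preserved.

lossy but dependency-preserving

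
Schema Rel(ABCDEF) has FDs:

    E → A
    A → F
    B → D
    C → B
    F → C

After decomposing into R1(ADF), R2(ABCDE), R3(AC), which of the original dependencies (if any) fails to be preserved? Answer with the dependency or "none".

F → C

Check F → C: no single fragment contains all of {CF}, and the restricted closure of {F} across the fragments never reaches {C}.
E → A is preserved.
A → F is preserved.
B → D is preserved.
C → B is preserved.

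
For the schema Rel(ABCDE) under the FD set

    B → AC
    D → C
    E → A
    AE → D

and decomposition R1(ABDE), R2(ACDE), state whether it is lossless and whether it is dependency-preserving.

lossless but not dependency-preserving

Lossless test: (ADE)⁺ = {ACDE}, which contains all of one fragment — lossless.
Dependency preservation: the restricted closure of {B} across the fragments never reaches {AC}, so B → AC cannot be enforced without a join — not preserved.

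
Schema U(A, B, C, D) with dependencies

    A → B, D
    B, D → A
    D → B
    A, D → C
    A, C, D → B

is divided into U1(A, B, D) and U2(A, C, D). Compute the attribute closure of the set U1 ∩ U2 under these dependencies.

A, B, C, D

U1 ∩ U2 = {A, D}.
A → B, D applies, adding B
A, D → C applies, adding C
Closure: {A, B, C, D}.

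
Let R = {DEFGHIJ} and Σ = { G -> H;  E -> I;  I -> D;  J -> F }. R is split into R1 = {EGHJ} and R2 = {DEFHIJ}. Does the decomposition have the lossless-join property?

Common attributes: R1 ∩ R2 = {EHJ}.
Closure of {EHJ}: E → I applies, adding I; I → D applies, adding D; J → F applies, adding F. So (EHJ)⁺ = {DEFHIJ}.
This closure contains every attribute of R2, so R1 ∩ R2 → R2. The join is lossless.

Yes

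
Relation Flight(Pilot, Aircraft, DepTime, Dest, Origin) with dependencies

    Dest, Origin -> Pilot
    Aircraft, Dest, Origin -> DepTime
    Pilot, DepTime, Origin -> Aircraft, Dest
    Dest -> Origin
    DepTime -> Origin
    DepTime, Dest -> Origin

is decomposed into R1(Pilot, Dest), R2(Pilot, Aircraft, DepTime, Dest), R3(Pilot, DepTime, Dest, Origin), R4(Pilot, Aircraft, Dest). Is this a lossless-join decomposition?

Yes

Chase test. Columns are Pilot, Aircraft, DepTime, Dest, Origin; row i has aⱼ where attribute j ∈ Ri, else bᵢⱼ.
Initial tableau (one row per fragment):
  row 1: a1 b12 b13 a4 b15
  row 2: a1 a2 a3 a4 b25
  row 3: a1 b32 a3 a4 a5
  row 4: a1 a2 b43 a4 b45
Rows 1 and 2 agree on Dest; apply Dest→Origin and equate their Origin entries.
Rows 1 and 3 agree on Dest; apply Dest→Origin and equate their Origin entries.
Rows 1 and 4 agree on Dest; apply Dest→Origin and equate their Origin entries.
Rows 2 and 4 agree on Aircraft, Dest, Origin; apply Aircraft, Dest, Origin→DepTime and equate their DepTime entries.
Rows 2 and 3 agree on Pilot, DepTime, Origin; apply Pilot, DepTime, Origin→Aircraft, Dest and equate their Aircraft, Dest entries.
Row 2 is now all distinguished symbols — the join is lossless.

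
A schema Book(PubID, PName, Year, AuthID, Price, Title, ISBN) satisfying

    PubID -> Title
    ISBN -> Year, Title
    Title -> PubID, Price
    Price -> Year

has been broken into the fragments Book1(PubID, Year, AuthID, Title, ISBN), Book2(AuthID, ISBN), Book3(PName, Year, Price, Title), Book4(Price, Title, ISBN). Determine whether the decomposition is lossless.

Chase test. Columns are PubID, PName, Year, AuthID, Price, Title, ISBN; row i has aⱼ where attribute j ∈ Booki, else bᵢⱼ.
Initial tableau (one row per fragment):
  row 1: a1 b12 a3 a4 b15 a6 a7
  row 2: b21 b22 b23 a4 b25 b26 a7
  row 3: b31 a2 a3 b34 a5 a6 b37
  row 4: b41 b42 b43 b44 a5 a6 a7
Rows 1 and 2 agree on ISBN; apply ISBN→Year, Title and equate their Year, Title entries.
Rows 1 and 4 agree on ISBN; apply ISBN→Year, Title and equate their Year, Title entries.
Rows 1 and 2 agree on Title; apply Title→PubID, Price and equate their PubID, Price entries.
Rows 1 and 3 agree on Title; apply Title→PubID, Price and equate their PubID, Price entries.
Rows 1 and 4 agree on Title; apply Title→PubID, Price and equate their PubID, Price entries.
No row becomes fully distinguished — the join is lossy.

No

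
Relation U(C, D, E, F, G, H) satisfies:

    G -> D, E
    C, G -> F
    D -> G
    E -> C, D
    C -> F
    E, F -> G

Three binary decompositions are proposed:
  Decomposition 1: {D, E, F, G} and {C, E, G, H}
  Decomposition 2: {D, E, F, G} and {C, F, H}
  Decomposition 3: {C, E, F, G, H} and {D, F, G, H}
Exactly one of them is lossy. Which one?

Decomposition 2

Decomposition 1: common = {E, G}, closure = {C, D, E, F, G} → lossless.
Decomposition 2: common = {F}, closure = {F} → lossy.
Decomposition 3: common = {F, G, H}, closure = {C, D, E, F, G, H} → lossless.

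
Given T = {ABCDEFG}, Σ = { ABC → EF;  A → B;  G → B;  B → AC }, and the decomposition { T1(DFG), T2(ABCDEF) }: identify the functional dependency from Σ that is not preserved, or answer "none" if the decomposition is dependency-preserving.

G → B

Check G → B: no single fragment contains all of {BG}, and the restricted closure of {G} across the fragments never reaches {B}.
ABC → EF is preserved.
A → B is preserved.
B → AC is preserved.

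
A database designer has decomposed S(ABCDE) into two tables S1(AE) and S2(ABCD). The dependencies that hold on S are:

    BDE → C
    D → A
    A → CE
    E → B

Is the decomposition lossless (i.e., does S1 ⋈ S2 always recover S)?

Common attributes: S1 ∩ S2 = {A}.
Closure of {A}: A → CE applies, adding CE; E → B applies, adding B. So (A)⁺ = {ABCE}.
This closure contains every attribute of S1, so S1 ∩ S2 → S1. The join is lossless.

Yes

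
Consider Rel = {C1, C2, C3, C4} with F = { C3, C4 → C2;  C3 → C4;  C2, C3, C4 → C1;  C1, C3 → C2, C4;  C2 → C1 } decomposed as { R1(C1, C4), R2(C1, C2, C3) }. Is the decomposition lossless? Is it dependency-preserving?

lossy and not dependency-preserving

Lossless test: (C1)⁺ = {C1}, which is a superkey of neither fragment — lossy.
Dependency preservation: the restricted closure of {C3} across the fragments never reaches {C4}, so C3 → C4 cannot be enforced without a join — not preserved.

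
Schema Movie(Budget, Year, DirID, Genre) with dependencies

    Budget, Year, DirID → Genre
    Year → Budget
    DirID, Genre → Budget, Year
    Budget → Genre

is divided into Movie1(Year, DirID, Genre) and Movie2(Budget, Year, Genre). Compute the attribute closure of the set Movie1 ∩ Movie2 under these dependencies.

Movie1 ∩ Movie2 = {Year, Genre}.
Year → Budget applies, adding Budget
Closure: {Budget, Year, Genre}.

Budget, Year, Genre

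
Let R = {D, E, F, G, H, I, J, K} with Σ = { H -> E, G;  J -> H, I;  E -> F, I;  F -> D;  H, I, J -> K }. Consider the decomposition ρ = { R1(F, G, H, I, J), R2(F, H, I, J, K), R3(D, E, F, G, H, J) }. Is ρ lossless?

Chase test. Columns are D, E, F, G, H, I, J, K; row i has aⱼ where attribute j ∈ Ri, else bᵢⱼ.
Initial tableau (one row per fragment):
  row 1: b11 b12 a3 a4 a5 a6 a7 b18
  row 2: b21 b22 a3 b24 a5 a6 a7 a8
  row 3: a1 a2 a3 a4 a5 b36 a7 b38
Rows 1 and 2 agree on H; apply H→E, G and equate their E, G entries.
Rows 1 and 3 agree on H; apply H→E, G and equate their E, G entries.
Rows 1 and 3 agree on J; apply J→H, I and equate their H, I entries.
Rows 1 and 2 agree on F; apply F→D and equate their D entries.
Rows 1 and 3 agree on F; apply F→D and equate their D entries.
Rows 1 and 2 agree on H, I, J; apply H, I, J→K and equate their K entries.
Rows 1 and 3 agree on H, I, J; apply H, I, J→K and equate their K entries.
Row 1 is now all distinguished symbols — the join is lossless.

Yes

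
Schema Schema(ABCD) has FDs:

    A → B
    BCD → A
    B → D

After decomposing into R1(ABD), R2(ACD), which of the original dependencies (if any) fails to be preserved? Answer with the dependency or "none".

BCD → A

Check BCD → A: no single fragment contains all of {ABCD}, and the restricted closure of {BCD} across the fragments never reaches {A}.
A → B is preserved.
B → D is preserved.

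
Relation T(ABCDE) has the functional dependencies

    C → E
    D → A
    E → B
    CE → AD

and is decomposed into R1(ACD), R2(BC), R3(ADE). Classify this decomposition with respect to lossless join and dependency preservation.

lossy and not dependency-preserving

Lossless test (chase): Rows 1 and 2 agree on C; apply C→E and equate their E entries. Rows 1 and 2 agree on E; apply E→B and equate their B entries. Rows 1 and 2 agree on CE; apply CE→AD and equate their AD entries. No row becomes fully distinguished — the join is lossy.
Dependency preservation: the restricted closure of {C} across the fragments never reaches {E}, so C → E cannot be enforced without a join — not preserved.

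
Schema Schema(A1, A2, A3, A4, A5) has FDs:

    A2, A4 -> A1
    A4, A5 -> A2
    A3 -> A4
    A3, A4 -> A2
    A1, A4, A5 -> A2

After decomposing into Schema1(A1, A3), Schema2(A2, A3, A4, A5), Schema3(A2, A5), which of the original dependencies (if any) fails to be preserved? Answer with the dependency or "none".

Check A2, A4 → A1: no single fragment contains all of {A1, A2, A4}, and the restricted closure of {A2, A4} across the fragments never reaches {A1}.
A4, A5 → A2 is preserved.
A3 → A4 is preserved.
A3, A4 → A2 is preserved.
A1, A4, A5 → A2 is preserved.

A2, A4 -> A1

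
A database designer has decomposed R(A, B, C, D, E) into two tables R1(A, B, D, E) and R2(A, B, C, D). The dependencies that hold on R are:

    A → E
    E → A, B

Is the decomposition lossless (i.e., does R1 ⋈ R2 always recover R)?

Common attributes: R1 ∩ R2 = {A, B, D}.
Closure of {A, B, D}: A → E applies, adding E. So (A, B, D)⁺ = {A, B, D, E}.
This closure contains every attribute of R1, so R1 ∩ R2 → R1. The join is lossless.

Yes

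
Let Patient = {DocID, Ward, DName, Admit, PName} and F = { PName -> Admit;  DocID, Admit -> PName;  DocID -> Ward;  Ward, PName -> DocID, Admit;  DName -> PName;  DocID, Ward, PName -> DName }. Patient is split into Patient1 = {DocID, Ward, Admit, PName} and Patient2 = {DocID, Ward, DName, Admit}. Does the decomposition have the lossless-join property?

Yes

Common attributes: Patient1 ∩ Patient2 = {DocID, Ward, Admit}.
Closure of {DocID, Ward, Admit}: DocID, Admit → PName applies, adding PName; DocID, Ward, PName → DName applies, adding DName. So (DocID, Ward, Admit)⁺ = {DocID, Ward, DName, Admit, PName}.
This closure contains every attribute of Patient1, so Patient1 ∩ Patient2 → Patient1. The join is lossless.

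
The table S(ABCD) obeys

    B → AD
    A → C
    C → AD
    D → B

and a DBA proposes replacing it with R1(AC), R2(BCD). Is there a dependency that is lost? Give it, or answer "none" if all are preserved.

none

B → AD: restricted closure across fragments reaches AD.
A → C lies within R1.
C → AD: restricted closure across fragments reaches AD.
D → B lies within R2.
Every dependency is enforceable on the fragments, so the decomposition is dependency-preserving.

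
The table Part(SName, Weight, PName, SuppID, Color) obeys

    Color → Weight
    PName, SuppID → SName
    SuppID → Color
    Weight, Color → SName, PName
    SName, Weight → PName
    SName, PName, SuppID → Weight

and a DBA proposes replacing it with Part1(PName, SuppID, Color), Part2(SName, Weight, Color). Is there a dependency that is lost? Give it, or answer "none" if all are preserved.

SName, Weight → PName

Check SName, Weight → PName: no single fragment contains all of {SName, Weight, PName}, and the restricted closure of {SName, Weight} across the fragments never reaches {PName}.
Color → Weight is preserved.
PName, SuppID → SName is preserved.
SuppID → Color is preserved.
Weight, Color → SName, PName is preserved.
SName, PName, SuppID → Weight is preserved.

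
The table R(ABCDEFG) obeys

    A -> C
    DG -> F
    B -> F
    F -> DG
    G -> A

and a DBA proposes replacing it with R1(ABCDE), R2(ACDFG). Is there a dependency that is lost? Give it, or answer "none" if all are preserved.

Check B → F: no single fragment contains all of {BF}, and the restricted closure of {B} across the fragments never reaches {F}.
A → C is preserved.
DG → F is preserved.
F → DG is preserved.
G → A is preserved.

B -> F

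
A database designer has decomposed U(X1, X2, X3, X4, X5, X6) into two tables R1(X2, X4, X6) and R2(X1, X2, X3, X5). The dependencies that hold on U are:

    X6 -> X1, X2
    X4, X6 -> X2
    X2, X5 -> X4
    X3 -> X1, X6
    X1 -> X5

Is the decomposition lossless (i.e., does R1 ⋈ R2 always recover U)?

No

Common attributes: R1 ∩ R2 = {X2}.
No dependency enlarges {X2}, so (X2)⁺ = {X2}.
The closure contains neither all of R1 = {X2, X4, X6} nor all of R2 = {X1, X2, X3, X5}, so the common attributes are not a superkey of either fragment. The join is lossy.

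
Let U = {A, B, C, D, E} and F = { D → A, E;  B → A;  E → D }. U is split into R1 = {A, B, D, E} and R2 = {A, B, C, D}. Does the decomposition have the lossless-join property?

Common attributes: R1 ∩ R2 = {A, B, D}.
Closure of {A, B, D}: D → A, E applies, adding E. So (A, B, D)⁺ = {A, B, D, E}.
This closure contains every attribute of R1, so R1 ∩ R2 → R1. The join is lossless.

Yes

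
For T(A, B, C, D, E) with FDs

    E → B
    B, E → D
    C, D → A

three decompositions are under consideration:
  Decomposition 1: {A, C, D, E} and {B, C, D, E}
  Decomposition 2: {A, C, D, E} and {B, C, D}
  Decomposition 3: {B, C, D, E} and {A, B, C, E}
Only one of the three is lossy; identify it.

Decomposition 1: common = {C, D, E}, closure = {A, B, C, D, E} → lossless.
Decomposition 2: common = {C, D}, closure = {A, C, D} → lossy.
Decomposition 3: common = {B, C, E}, closure = {A, B, C, D, E} → lossless.

Decomposition 2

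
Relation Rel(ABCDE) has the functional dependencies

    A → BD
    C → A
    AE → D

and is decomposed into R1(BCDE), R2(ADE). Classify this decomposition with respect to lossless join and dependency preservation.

lossy and not dependency-preserving

Lossless test: (DE)⁺ = {DE}, which is a superkey of neither fragment — lossy.
Dependency preservation: the restricted closure of {A} across the fragments never reaches {BD}, so A → BD cannot be enforced without a join — not preserved.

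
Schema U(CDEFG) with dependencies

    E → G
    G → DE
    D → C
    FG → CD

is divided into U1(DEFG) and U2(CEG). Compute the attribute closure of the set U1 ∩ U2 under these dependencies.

U1 ∩ U2 = {EG}.
G → DE applies, adding D
D → C applies, adding C
Closure: {CDEG}.

CDEG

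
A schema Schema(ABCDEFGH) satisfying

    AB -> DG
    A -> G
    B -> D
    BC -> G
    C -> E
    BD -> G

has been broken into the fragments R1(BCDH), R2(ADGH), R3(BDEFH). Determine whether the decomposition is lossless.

Chase test. Columns are ABCDEFGH; row i has aⱼ where attribute j ∈ Ri, else bᵢⱼ.
Initial tableau (one row per fragment):
  row 1: b11 a2 a3 a4 b15 b16 b17 a8
  row 2: a1 b22 b23 a4 b25 b26 a7 a8
  row 3: b31 a2 b33 a4 a5 a6 b37 a8
Rows 1 and 3 agree on BD; apply BD→G and equate their G entries.
No row becomes fully distinguished — the join is lossy.

No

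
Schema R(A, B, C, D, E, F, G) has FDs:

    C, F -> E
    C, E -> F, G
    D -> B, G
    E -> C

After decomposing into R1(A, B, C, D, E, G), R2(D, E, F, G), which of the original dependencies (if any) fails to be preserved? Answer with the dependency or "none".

Check C, F → E: no single fragment contains all of {C, E, F}, and the restricted closure of {C, F} across the fragments never reaches {E}.
C, E → F, G is preserved.
D → B, G is preserved.
E → C is preserved.

C, F -> E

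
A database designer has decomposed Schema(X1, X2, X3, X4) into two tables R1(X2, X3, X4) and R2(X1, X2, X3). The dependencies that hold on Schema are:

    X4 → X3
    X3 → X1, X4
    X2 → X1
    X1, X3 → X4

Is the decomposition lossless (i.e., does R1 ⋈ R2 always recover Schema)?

Yes

Common attributes: R1 ∩ R2 = {X2, X3}.
Closure of {X2, X3}: X3 → X1, X4 applies, adding X1, X4. So (X2, X3)⁺ = {X1, X2, X3, X4}.
This closure contains every attribute of R1, so R1 ∩ R2 → R1. The join is lossless.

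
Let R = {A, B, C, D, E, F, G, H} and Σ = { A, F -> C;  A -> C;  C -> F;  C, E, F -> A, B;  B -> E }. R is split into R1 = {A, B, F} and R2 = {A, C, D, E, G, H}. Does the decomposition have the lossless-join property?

Common attributes: R1 ∩ R2 = {A}.
Closure of {A}: A → C applies, adding C; C → F applies, adding F. So (A)⁺ = {A, C, F}.
The closure contains neither all of R1 = {A, B, F} nor all of R2 = {A, C, D, E, G, H}, so the common attributes are not a superkey of either fragment. The join is lossy.

No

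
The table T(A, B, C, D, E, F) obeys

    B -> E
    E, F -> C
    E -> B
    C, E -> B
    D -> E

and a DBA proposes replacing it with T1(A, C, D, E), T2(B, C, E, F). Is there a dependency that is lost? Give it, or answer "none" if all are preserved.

B → E lies within T2.
E, F → C lies within T2.
E → B lies within T2.
C, E → B lies within T2.
D → E lies within T1.
Every dependency is enforceable on the fragments, so the decomposition is dependency-preserving.

none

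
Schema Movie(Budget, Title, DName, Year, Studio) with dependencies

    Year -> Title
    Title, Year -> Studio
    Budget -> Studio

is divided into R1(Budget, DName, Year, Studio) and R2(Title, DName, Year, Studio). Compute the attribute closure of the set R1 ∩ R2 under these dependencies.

Title, DName, Year, Studio

R1 ∩ R2 = {DName, Year, Studio}.
Year → Title applies, adding Title
Closure: {Title, DName, Year, Studio}.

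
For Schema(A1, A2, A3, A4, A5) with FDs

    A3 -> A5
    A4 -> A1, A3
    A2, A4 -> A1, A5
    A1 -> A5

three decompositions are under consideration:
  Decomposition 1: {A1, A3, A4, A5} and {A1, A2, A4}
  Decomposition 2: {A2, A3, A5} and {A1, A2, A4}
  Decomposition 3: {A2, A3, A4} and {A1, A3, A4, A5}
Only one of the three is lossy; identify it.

Decomposition 2

Decomposition 1: common = {A1, A4}, closure = {A1, A3, A4, A5} → lossless.
Decomposition 2: common = {A2}, closure = {A2} → lossy.
Decomposition 3: common = {A3, A4}, closure = {A1, A3, A4, A5} → lossless.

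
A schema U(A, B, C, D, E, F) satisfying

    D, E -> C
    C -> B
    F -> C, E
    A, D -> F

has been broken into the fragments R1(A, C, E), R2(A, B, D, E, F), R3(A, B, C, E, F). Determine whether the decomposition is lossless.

Yes

Chase test. Columns are A, B, C, D, E, F; row i has aⱼ where attribute j ∈ Ri, else bᵢⱼ.
Initial tableau (one row per fragment):
  row 1: a1 b12 a3 b14 a5 b16
  row 2: a1 a2 b23 a4 a5 a6
  row 3: a1 a2 a3 b34 a5 a6
Rows 1 and 3 agree on C; apply C→B and equate their B entries.
Rows 2 and 3 agree on F; apply F→C, E and equate their C, E entries.
Row 2 is now all distinguished symbols — the join is lossless.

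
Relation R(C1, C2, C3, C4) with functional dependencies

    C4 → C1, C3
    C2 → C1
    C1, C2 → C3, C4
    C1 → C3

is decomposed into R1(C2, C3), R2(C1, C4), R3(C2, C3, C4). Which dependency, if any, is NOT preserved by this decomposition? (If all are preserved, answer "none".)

Check C1 → C3: no single fragment contains all of {C1, C3}, and the restricted closure of {C1} across the fragments never reaches {C3}.
C4 → C1, C3 is preserved.
C2 → C1 is preserved.
C1, C2 → C3, C4 is preserved.

C1 → C3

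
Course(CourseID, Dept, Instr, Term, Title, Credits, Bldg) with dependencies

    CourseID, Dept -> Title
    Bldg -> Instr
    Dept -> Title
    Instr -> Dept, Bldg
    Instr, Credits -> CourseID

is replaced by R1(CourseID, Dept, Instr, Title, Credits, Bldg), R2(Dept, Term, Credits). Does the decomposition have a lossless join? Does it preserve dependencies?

lossy but dependency-preserving

Lossless test: (Dept, Credits)⁺ = {Dept, Title, Credits}, which is a superkey of neither fragment — lossy.
Dependency preservation: every FD's attributes lie within a single fragment, so each can be enforced locally — preserved.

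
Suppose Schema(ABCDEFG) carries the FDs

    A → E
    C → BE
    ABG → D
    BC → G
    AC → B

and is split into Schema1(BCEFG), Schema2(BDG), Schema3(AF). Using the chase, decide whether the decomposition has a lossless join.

No

Chase test. Columns are ABCDEFG; row i has aⱼ where attribute j ∈ Schemai, else bᵢⱼ.
Initial tableau (one row per fragment):
  row 1: b11 a2 a3 b14 a5 a6 a7
  row 2: b21 a2 b23 a4 b25 b26 a7
  row 3: a1 b32 b33 b34 b35 a6 b37
No row becomes fully distinguished — the join is lossy.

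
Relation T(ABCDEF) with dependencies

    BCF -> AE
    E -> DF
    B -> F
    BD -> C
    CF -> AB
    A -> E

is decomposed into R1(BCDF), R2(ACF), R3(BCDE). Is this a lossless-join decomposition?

Yes

Chase test. Columns are ABCDEF; row i has aⱼ where attribute j ∈ Ri, else bᵢⱼ.
Initial tableau (one row per fragment):
  row 1: b11 a2 a3 a4 b15 a6
  row 2: a1 b22 a3 b24 b25 a6
  row 3: b31 a2 a3 a4 a5 b36
Rows 1 and 3 agree on B; apply B→F and equate their F entries.
Rows 1 and 2 agree on CF; apply CF→AB and equate their AB entries.
Rows 1 and 3 agree on CF; apply CF→AB and equate their AB entries.
Rows 1 and 2 agree on A; apply A→E and equate their E entries.
Rows 1 and 3 agree on A; apply A→E and equate their E entries.
Rows 1 and 2 agree on E; apply E→DF and equate their DF entries.
Row 1 is now all distinguished symbols — the join is lossless.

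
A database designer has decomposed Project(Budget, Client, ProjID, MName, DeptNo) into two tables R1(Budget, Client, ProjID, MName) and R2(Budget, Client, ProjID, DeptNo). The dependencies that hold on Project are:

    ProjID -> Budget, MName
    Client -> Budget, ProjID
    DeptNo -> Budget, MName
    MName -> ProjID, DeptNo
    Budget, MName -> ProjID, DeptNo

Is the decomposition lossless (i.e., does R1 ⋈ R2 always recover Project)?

Yes

Common attributes: R1 ∩ R2 = {Budget, Client, ProjID}.
Closure of {Budget, Client, ProjID}: ProjID → Budget, MName applies, adding MName; MName → ProjID, DeptNo applies, adding DeptNo. So (Budget, Client, ProjID)⁺ = {Budget, Client, ProjID, MName, DeptNo}.
This closure contains every attribute of R1, so R1 ∩ R2 → R1. The join is lossless.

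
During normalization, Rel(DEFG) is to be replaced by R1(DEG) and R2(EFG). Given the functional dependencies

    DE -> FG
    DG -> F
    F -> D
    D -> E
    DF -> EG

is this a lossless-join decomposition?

Common attributes: R1 ∩ R2 = {EG}.
No dependency enlarges {EG}, so (EG)⁺ = {EG}.
The closure contains neither all of R1 = {DEG} nor all of R2 = {EFG}, so the common attributes are not a superkey of either fragment. The join is lossy.

No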